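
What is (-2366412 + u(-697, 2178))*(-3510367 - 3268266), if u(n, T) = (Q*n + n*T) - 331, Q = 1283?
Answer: 32395493824980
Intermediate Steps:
u(n, T) = -331 + 1283*n + T*n (u(n, T) = (1283*n + n*T) - 331 = (1283*n + T*n) - 331 = -331 + 1283*n + T*n)
(-2366412 + u(-697, 2178))*(-3510367 - 3268266) = (-2366412 + (-331 + 1283*(-697) + 2178*(-697)))*(-3510367 - 3268266) = (-2366412 + (-331 - 894251 - 1518066))*(-6778633) = (-2366412 - 2412648)*(-6778633) = -4779060*(-6778633) = 32395493824980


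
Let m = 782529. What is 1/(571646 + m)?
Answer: 1/1354175 ≈ 7.3846e-7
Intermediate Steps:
1/(571646 + m) = 1/(571646 + 782529) = 1/1354175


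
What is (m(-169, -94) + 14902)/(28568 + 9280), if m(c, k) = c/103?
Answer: 511579/1299448 ≈ 0.39369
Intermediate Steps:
m(c, k) = c/103 (m(c, k) = c*(1/103) = c/103)
(m(-169, -94) + 14902)/(28568 + 9280) = ((1/103)*(-169) + 14902)/(28568 + 9280) = (-169/103 + 14902)/37848 = (1534737/103)*(1/37848) = 511579/1299448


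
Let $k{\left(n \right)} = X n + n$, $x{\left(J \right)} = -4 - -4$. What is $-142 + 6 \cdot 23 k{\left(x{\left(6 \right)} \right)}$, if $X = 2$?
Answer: $-142$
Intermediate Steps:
$x{\left(J \right)} = 0$ ($x{\left(J \right)} = -4 + 4 = 0$)
$k{\left(n \right)} = 3 n$ ($k{\left(n \right)} = 2 n + n = 3 n$)
$-142 + 6 \cdot 23 k{\left(x{\left(6 \right)} \right)} = -142 + 6 \cdot 23 \cdot 3 \cdot 0 = -142 + 138 \cdot 0 = -142 + 0 = -142$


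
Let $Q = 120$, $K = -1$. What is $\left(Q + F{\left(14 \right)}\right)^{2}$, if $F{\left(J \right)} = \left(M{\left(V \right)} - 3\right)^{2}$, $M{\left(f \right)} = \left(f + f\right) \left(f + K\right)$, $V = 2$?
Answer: $14641$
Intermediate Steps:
$M{\left(f \right)} = 2 f \left(-1 + f\right)$ ($M{\left(f \right)} = \left(f + f\right) \left(f - 1\right) = 2 f \left(-1 + f\right)$)
$F{\left(J \right)} = 1$ ($F{\left(J \right)} = \left(2 \cdot 2 \left(-1 + 2\right) - 3\right)^{2} = \left(2 \cdot 2 \cdot 1 - 3\right)^{2} = \left(4 - 3\right)^{2} = 1^{2} = 1$)
$\left(Q + F{\left(14 \right)}\right)^{2} = \left(120 + 1\right)^{2} = 121^{2} = 14641$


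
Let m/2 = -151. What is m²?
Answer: 91204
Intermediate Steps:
m = -302 (m = 2*(-151) = -302)
m² = (-302)² = 91204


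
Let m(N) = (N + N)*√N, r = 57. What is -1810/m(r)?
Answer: -905*√57/3249 ≈ -2.1030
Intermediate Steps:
m(N) = 2*N^(3/2) (m(N) = (2*N)*√N = 2*N^(3/2))
-1810/m(r) = -1810*√57/6498 = -905*√57/3249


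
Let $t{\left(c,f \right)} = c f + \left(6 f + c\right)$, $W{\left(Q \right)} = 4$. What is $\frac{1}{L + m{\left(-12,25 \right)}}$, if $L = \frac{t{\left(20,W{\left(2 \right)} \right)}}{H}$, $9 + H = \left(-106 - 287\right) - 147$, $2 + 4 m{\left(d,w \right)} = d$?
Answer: $- \frac{1098}{4091} \approx -0.26839$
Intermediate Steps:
$m{\left(d,w \right)} = - \frac{1}{2} + \frac{d}{4}$
$t{\left(c,f \right)} = c + 6 f + c f$ ($t{\left(c,f \right)} = c f + \left(c + 6 f\right) = c + 6 f + c f$)
$H = -549$ ($H = -9 - 540 = -549$)
$L = - \frac{124}{549}$ ($L = \frac{20 + 6 \cdot 4 + 20 \cdot 4}{-549} = \left(20 + 24 + 80\right) \left(- \frac{1}{549}\right) = 124 \left(- \frac{1}{549}\right) = - \frac{124}{549} \approx -0.22587$)
$\frac{1}{L + m{\left(-12,25 \right)}} = \frac{1}{- \frac{124}{549} + \left(- \frac{1}{2} + \frac{1}{4} \left(-12\right)\right)} = \frac{1}{- \frac{124}{549} - \frac{7}{2}} = \frac{1}{- \frac{4091}{1098}} = - \frac{1098}{4091}$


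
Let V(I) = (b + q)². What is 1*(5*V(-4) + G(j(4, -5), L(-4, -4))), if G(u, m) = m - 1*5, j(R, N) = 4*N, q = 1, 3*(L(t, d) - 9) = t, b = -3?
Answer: 68/3 ≈ 22.667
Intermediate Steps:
L(t, d) = 9 + t/3
V(I) = 4 (V(I) = (-3 + 1)² = (-2)² = 4)
G(u, m) = -5 + m (G(u, m) = m - 5 = -5 + m)
1*(5*V(-4) + G(j(4, -5), L(-4, -4))) = 1*(5*4 + (-5 + (9 + (⅓)*(-4)))) = 1*(20 + (-5 + (9 - 4/3))) = 1*(20 + (-5 + 23/3)) = 1*(20 + 8/3) = 1*(68/3) = 68/3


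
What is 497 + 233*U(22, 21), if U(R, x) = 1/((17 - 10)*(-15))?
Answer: 51952/105 ≈ 494.78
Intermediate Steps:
U(R, x) = -1/105 (U(R, x) = -1/15/7 = (⅐)*(-1/15) = -1/105)
497 + 233*U(22, 21) = 497 + 233*(-1/105) = 497 - 233/105 = 51952/105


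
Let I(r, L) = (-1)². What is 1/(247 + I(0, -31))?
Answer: 1/248 ≈ 0.0040323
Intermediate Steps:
I(r, L) = 1
1/(247 + I(0, -31)) = 1/(247 + 1) = 1/248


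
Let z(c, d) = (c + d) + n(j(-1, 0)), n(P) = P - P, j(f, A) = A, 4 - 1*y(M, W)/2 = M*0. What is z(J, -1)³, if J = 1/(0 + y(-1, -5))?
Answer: -343/512 ≈ -0.66992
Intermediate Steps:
y(M, W) = 8 (y(M, W) = 8 - 2*M*0 = 8 - 2*0 = 8 + 0 = 8)
n(P) = 0
J = ⅛ (J = 1/(0 + 8) = 1/8 = ⅛ ≈ 0.12500)
z(c, d) = c + d (z(c, d) = (c + d) + 0 = c + d)
z(J, -1)³ = (⅛ - 1)³ = (-7/8)³ = -343/512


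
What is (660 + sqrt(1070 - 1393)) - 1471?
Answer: -811 + I*sqrt(323) ≈ -811.0 + 17.972*I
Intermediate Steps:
(660 + sqrt(1070 - 1393)) - 1471 = (660 + sqrt(-323)) - 1471 = (660 + I*sqrt(323)) - 1471 = -811 + I*sqrt(323)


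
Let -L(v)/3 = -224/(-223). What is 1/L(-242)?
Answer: -223/672 ≈ -0.33185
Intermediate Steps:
L(v) = -672/223 (L(v) = -(-672)/(-223) = -(-672)*(-1)/223 = -3*224/223 = -672/223)
1/L(-242) = 1/(-672/223) = -223/672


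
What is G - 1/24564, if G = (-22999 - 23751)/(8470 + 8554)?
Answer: -143548003/52272192 ≈ -2.7462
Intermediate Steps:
G = -23375/8512 (G = -46750/17024 = -46750*1/17024 = -23375/8512 ≈ -2.7461)
G - 1/24564 = -23375/8512 - 1/24564 = -143548003/52272192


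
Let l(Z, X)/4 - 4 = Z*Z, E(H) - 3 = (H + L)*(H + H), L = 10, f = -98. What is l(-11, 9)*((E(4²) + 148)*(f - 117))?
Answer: -105672500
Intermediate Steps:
E(H) = 3 + 2*H*(10 + H) (E(H) = 3 + (H + 10)*(H + H) = 3 + (10 + H)*(2*H) = 3 + 2*H*(10 + H))
l(Z, X) = 16 + 4*Z² (l(Z, X) = 16 + 4*(Z*Z) = 16 + 4*Z²)
l(-11, 9)*((E(4²) + 148)*(f - 117)) = (16 + 4*(-11)²)*(((3 + 2*(4²)² + 20*4²) + 148)*(-98 - 117)) = (16 + 4*121)*(((3 + 2*16² + 20*16) + 148)*(-215)) = (16 + 484)*(((3 + 2*256 + 320) + 148)*(-215)) = 500*(((3 + 512 + 320) + 148)*(-215)) = 500*((835 + 148)*(-215)) = 500*(983*(-215)) = 500*(-211345) = -105672500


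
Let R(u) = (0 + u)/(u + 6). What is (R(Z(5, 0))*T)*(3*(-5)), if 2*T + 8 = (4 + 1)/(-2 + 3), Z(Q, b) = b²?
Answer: 0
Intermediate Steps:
R(u) = u/(6 + u)
T = -3/2 (T = -4 + ((4 + 1)/(-2 + 3))/2 = -4 + (5/1)/2 = -4 + (5*1)/2 = -4 + (½)*5 = -4 + 5/2 = -3/2 ≈ -1.5000)
(R(Z(5, 0))*T)*(3*(-5)) = ((0²/(6 + 0²))*(-3/2))*(3*(-5)) = ((0/(6 + 0))*(-3/2))*(-15) = ((0/6)*(-3/2))*(-15) = ((0*(⅙))*(-3/2))*(-15) = (0*(-3/2))*(-15) = 0*(-15) = 0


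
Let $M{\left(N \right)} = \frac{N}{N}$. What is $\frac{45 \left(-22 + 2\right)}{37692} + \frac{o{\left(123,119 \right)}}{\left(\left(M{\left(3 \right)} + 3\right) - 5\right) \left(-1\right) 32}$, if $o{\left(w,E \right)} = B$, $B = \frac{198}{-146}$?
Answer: $- \frac{162053}{2445792} \approx -0.066258$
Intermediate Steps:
$M{\left(N \right)} = 1$
$B = - \frac{99}{73}$ ($B = 198 \left(- \frac{1}{146}\right) = - \frac{99}{73} \approx -1.3562$)
$o{\left(w,E \right)} = - \frac{99}{73}$
$\frac{45 \left(-22 + 2\right)}{37692} + \frac{o{\left(123,119 \right)}}{\left(\left(M{\left(3 \right)} + 3\right) - 5\right) \left(-1\right) 32} = \frac{45 \left(-22 + 2\right)}{37692} - \frac{99}{73 \left(\left(1 + 3\right) - 5\right) \left(-1\right) 32} = 45 \left(-20\right) \frac{1}{37692} - \frac{99}{73 \left(4 - 5\right) \left(-1\right) 32} = \left(-900\right) \frac{1}{37692} - \frac{99}{73 \left(-1\right) \left(-1\right) 32} = - \frac{25}{1047} - \frac{99}{73 \cdot 1 \cdot 32} = - \frac{25}{1047} - \frac{99}{73 \cdot 32} = - \frac{25}{1047} - \frac{99}{2336} = - \frac{162053}{2445792}$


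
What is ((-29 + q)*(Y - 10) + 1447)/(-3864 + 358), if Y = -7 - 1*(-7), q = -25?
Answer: -1987/3506 ≈ -0.56674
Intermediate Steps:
Y = 0 (Y = -7 + 7 = 0)
((-29 + q)*(Y - 10) + 1447)/(-3864 + 358) = ((-29 - 25)*(0 - 10) + 1447)/(-3864 + 358) = (-54*(-10) + 1447)/(-3506) = (540 + 1447)*(-1/3506) = 1987*(-1/3506) = -1987/3506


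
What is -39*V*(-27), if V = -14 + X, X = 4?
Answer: -10530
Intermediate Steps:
V = -10 (V = -14 + 4 = -10)
-39*V*(-27) = -39*(-10)*(-27) = 390*(-27) = -10530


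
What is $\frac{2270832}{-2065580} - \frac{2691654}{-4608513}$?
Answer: $- \frac{58396810994}{113324431935} \approx -0.51531$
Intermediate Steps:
$\frac{2270832}{-2065580} - \frac{2691654}{-4608513} = 2270832 \left(- \frac{1}{2065580}\right) - - \frac{128174}{219453} = - \frac{567708}{516395} + \frac{128174}{219453} = - \frac{58396810994}{113324431935}$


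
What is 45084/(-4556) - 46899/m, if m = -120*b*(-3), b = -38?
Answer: -658623/101840 ≈ -6.4672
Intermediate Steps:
m = -13680 (m = -(-4560)*(-3) = -120*114 = -13680)
45084/(-4556) - 46899/m = 45084/(-4556) - 46899/(-13680) = 45084*(-1/4556) - 46899*(-1/13680) = -663/67 + 5211/1520 = -658623/101840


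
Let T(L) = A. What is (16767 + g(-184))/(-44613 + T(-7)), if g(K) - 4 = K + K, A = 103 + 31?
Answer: -16403/44479 ≈ -0.36878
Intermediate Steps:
A = 134
T(L) = 134
g(K) = 4 + 2*K (g(K) = 4 + (K + K) = 4 + 2*K)
(16767 + g(-184))/(-44613 + T(-7)) = (16767 + (4 + 2*(-184)))/(-44613 + 134) = (16767 + (4 - 368))/(-44479) = (16767 - 364)*(-1/44479) = 16403*(-1/44479) = -16403/44479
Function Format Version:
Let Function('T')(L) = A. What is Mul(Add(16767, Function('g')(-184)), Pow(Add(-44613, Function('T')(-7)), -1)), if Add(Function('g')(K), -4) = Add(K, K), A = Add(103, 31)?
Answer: Rational(-16403, 44479) ≈ -0.36878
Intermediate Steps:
A = 134
Function('T')(L) = 134
Function('g')(K) = Add(4, Mul(2, K)) (Function('g')(K) = Add(4, Add(K, K)) = Add(4, Mul(2, K)))
Mul(Add(16767, Function('g')(-184)), Pow(Add(-44613, Function('T')(-7)), -1)) = Mul(Add(16767, Add(4, Mul(2, -184))), Pow(Add(-44613, 134), -1)) = Mul(Add(16767, Add(4, -368)), Pow(-44479, -1)) = Mul(Add(16767, -364), Rational(-1, 44479)) = Mul(16403, Rational(-1, 44479)) = Rational(-16403, 44479)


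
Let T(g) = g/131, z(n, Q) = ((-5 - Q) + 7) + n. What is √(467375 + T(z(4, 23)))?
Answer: 2*√2005155037/131 ≈ 683.65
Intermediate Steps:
z(n, Q) = 2 + n - Q (z(n, Q) = (2 - Q) + n = 2 + n - Q)
T(g) = g/131 (T(g) = g*(1/131) = g/131)
√(467375 + T(z(4, 23))) = √(467375 + (2 + 4 - 1*23)/131) = √(467375 + (2 + 4 - 23)/131) = √(467375 + (1/131)*(-17)) = √(467375 - 17/131) = √(61226108/131) = 2*√2005155037/131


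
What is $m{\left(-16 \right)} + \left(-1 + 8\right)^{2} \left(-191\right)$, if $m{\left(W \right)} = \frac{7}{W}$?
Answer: $- \frac{149751}{16} \approx -9359.4$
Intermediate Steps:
$m{\left(-16 \right)} + \left(-1 + 8\right)^{2} \left(-191\right) = \frac{7}{-16} + \left(-1 + 8\right)^{2} \left(-191\right) = 7 \left(- \frac{1}{16}\right) + 7^{2} \left(-191\right) = - \frac{7}{16} + 49 \left(-191\right) = - \frac{7}{16} - 9359 = - \frac{149751}{16}$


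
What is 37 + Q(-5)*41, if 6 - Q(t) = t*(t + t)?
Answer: -1767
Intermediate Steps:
Q(t) = 6 - 2*t² (Q(t) = 6 - t*(t + t) = 6 - t*2*t = 6 - 2*t²)
37 + Q(-5)*41 = 37 + (6 - 2*(-5)²)*41 = 37 + (6 - 2*25)*41 = 37 + (6 - 50)*41 = 37 - 44*41 = 37 - 1804 = -1767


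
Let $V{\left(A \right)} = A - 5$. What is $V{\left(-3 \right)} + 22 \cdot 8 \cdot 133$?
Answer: $23400$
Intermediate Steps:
$V{\left(A \right)} = -5 + A$ ($V{\left(A \right)} = A - 5 = -5 + A$)
$V{\left(-3 \right)} + 22 \cdot 8 \cdot 133 = \left(-5 - 3\right) + 22 \cdot 8 \cdot 133 = -8 + 176 \cdot 133 = -8 + 23408 = 23400$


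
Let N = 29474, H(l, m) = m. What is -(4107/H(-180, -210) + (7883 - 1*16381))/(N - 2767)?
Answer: 596229/1869490 ≈ 0.31893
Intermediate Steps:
-(4107/H(-180, -210) + (7883 - 1*16381))/(N - 2767) = -(4107/(-210) + (7883 - 1*16381))/(29474 - 2767) = -(4107*(-1/210) + (7883 - 16381))/26707 = -(-1369/70 - 8498)/26707 = -(-596229)/(70*26707) = -1*(-596229/1869490) = 596229/1869490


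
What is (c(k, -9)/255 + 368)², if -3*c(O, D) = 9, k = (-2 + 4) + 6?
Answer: 978375841/7225 ≈ 1.3542e+5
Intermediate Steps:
k = 8 (k = 2 + 6 = 8)
c(O, D) = -3 (c(O, D) = -⅓*9 = -3)
(c(k, -9)/255 + 368)² = (-3/255 + 368)² = (-3*1/255 + 368)² = (-1/85 + 368)² = (31279/85)² = 978375841/7225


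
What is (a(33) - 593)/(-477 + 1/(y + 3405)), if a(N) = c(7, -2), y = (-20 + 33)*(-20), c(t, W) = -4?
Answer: 1877565/1500164 ≈ 1.2516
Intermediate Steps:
y = -260 (y = 13*(-20) = -260)
a(N) = -4
(a(33) - 593)/(-477 + 1/(y + 3405)) = (-4 - 593)/(-477 + 1/(-260 + 3405)) = -597/(-477 + 1/3145) = -597/(-1500164/3145) = -597*(-3145/1500164) = 1877565/1500164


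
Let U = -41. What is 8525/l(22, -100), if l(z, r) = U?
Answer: -8525/41 ≈ -207.93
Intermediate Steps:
l(z, r) = -41
8525/l(22, -100) = 8525/(-41) = 8525*(-1/41) = -8525/41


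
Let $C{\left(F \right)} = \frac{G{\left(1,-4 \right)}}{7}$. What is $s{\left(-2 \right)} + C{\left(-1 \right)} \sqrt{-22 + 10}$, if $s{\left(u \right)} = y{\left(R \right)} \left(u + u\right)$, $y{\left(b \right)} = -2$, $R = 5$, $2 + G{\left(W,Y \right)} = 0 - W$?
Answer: $8 - \frac{6 i \sqrt{3}}{7} \approx 8.0 - 1.4846 i$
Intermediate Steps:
$G{\left(W,Y \right)} = -2 - W$ ($G{\left(W,Y \right)} = -2 + \left(0 - W\right) = -2 - W$)
$s{\left(u \right)} = - 4 u$ ($s{\left(u \right)} = - 2 \left(u + u\right) = - 2 \cdot 2 u = - 4 u$)
$C{\left(F \right)} = - \frac{3}{7}$ ($C{\left(F \right)} = \frac{-2 - 1}{7} = \left(-2 - 1\right) \frac{1}{7} = \left(-3\right) \frac{1}{7} = - \frac{3}{7}$)
$s{\left(-2 \right)} + C{\left(-1 \right)} \sqrt{-22 + 10} = \left(-4\right) \left(-2\right) - \frac{3 \sqrt{-22 + 10}}{7} = 8 - \frac{3 \sqrt{-12}}{7} = 8 - \frac{3 \cdot 2 i \sqrt{3}}{7} = 8 - \frac{6 i \sqrt{3}}{7}$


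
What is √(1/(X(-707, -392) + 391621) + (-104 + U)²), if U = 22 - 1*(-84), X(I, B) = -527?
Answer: √611818458438/391094 ≈ 2.0000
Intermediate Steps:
U = 106 (U = 22 + 84 = 106)
√(1/(X(-707, -392) + 391621) + (-104 + U)²) = √(1/(-527 + 391621) + (-104 + 106)²) = √(1/391094 + 2²) = √(1/391094 + 4) = √(1564377/391094) = √611818458438/391094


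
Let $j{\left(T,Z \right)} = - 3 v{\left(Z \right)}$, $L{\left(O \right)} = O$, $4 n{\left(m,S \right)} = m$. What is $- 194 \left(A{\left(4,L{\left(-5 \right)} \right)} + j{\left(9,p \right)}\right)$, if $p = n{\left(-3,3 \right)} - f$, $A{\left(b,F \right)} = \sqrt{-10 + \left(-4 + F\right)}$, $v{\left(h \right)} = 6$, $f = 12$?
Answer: $3492 - 194 i \sqrt{19} \approx 3492.0 - 845.63 i$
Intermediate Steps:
$n{\left(m,S \right)} = \frac{m}{4}$
$A{\left(b,F \right)} = \sqrt{-14 + F}$
$p = - \frac{51}{4}$ ($p = \frac{1}{4} \left(-3\right) - 12 = - \frac{3}{4} - 12 = - \frac{51}{4} \approx -12.75$)
$j{\left(T,Z \right)} = -18$ ($j{\left(T,Z \right)} = \left(-3\right) 6 = -18$)
$- 194 \left(A{\left(4,L{\left(-5 \right)} \right)} + j{\left(9,p \right)}\right) = - 194 \left(\sqrt{-14 - 5} - 18\right) = - 194 \left(\sqrt{-19} - 18\right) = - 194 \left(i \sqrt{19} - 18\right) = - 194 \left(-18 + i \sqrt{19}\right) = 3492 - 194 i \sqrt{19}$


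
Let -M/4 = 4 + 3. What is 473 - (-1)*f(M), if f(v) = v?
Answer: 445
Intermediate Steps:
M = -28 (M = -4*(4 + 3) = -4*7 = -28)
473 - (-1)*f(M) = 473 - (-1)*(-28) = 473 - 1*28 = 473 - 28 = 445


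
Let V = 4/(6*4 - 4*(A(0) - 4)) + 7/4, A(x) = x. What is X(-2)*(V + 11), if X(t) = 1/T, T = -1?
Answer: -257/20 ≈ -12.850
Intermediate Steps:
X(t) = -1 (X(t) = 1/(-1) = -1)
V = 37/20 (V = 4/(6*4 - 4*(0 - 4)) + 7/4 = 4/(24 - 4*(-4)) + 7*(¼) = 4/(24 + 16) + 7/4 = 4/40 + 7/4 = 4*(1/40) + 7/4 = ⅒ + 7/4 = 37/20 ≈ 1.8500)
X(-2)*(V + 11) = -(37/20 + 11) = -1*257/20 = -257/20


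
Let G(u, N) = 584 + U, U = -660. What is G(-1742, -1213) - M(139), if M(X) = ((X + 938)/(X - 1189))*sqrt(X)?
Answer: -76 + 359*sqrt(139)/350 ≈ -63.907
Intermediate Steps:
G(u, N) = -76 (G(u, N) = 584 - 660 = -76)
M(X) = sqrt(X)*(938 + X)/(-1189 + X) (M(X) = ((938 + X)/(-1189 + X))*sqrt(X) = sqrt(X)*(938 + X)/(-1189 + X))
G(-1742, -1213) - M(139) = -76 - sqrt(139)*(938 + 139)/(-1189 + 139) = -76 - sqrt(139)*1077/(-1050) = -76 - sqrt(139)*(-1)*1077/1050 = -76 - (-359)*sqrt(139)/350 = -76 + 359*sqrt(139)/350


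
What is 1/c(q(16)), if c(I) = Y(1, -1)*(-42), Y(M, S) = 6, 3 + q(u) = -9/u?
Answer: -1/252 ≈ -0.0039683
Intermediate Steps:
q(u) = -3 - 9/u
c(I) = -252 (c(I) = 6*(-42) = -252)
1/c(q(16)) = 1/(-252) = -1/252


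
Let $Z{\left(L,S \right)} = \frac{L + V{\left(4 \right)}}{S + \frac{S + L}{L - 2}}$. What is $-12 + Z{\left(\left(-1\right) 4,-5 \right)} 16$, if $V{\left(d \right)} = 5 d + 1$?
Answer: $- \frac{628}{7} \approx -89.714$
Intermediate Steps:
$V{\left(d \right)} = 1 + 5 d$
$Z{\left(L,S \right)} = \frac{21 + L}{S + \frac{L + S}{-2 + L}}$ ($Z{\left(L,S \right)} = \frac{L + \left(1 + 5 \cdot 4\right)}{S + \frac{S + L}{L - 2}} = \frac{L + \left(1 + 20\right)}{S + \frac{L + S}{-2 + L}} = \frac{L + 21}{S + \frac{L + S}{-2 + L}} = \frac{21 + L}{S + \frac{L + S}{-2 + L}}$)
$-12 + Z{\left(\left(-1\right) 4,-5 \right)} 16 = -12 + \frac{-42 + \left(\left(-1\right) 4\right)^{2} + 19 \left(\left(-1\right) 4\right)}{\left(-1\right) 4 - -5 + \left(-1\right) 4 \left(-5\right)} 16 = -12 + \frac{-42 + \left(-4\right)^{2} + 19 \left(-4\right)}{-4 + 5 - -20} \cdot 16 = -12 + \frac{-42 + 16 - 76}{-4 + 5 + 20} \cdot 16 = -12 + \frac{1}{21} \left(-102\right) 16 = -12 - \frac{544}{7} = - \frac{628}{7}$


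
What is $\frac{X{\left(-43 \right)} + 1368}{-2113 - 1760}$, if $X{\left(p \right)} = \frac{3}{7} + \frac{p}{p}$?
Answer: $- \frac{9586}{27111} \approx -0.35358$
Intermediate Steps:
$X{\left(p \right)} = \frac{10}{7}$ ($X{\left(p \right)} = 3 \cdot \frac{1}{7} + 1 = \frac{3}{7} + 1 = \frac{10}{7}$)
$\frac{X{\left(-43 \right)} + 1368}{-2113 - 1760} = \frac{\frac{10}{7} + 1368}{-2113 - 1760} = \frac{9586}{7 \left(-3873\right)} = \frac{9586}{7} \left(- \frac{1}{3873}\right) = - \frac{9586}{27111}$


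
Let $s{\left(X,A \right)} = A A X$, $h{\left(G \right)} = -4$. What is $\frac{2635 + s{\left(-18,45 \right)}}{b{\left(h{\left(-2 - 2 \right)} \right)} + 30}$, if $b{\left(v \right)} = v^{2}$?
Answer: $- \frac{33815}{46} \approx -735.11$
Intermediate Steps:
$s{\left(X,A \right)} = X A^{2}$ ($s{\left(X,A \right)} = A^{2} X = X A^{2}$)
$\frac{2635 + s{\left(-18,45 \right)}}{b{\left(h{\left(-2 - 2 \right)} \right)} + 30} = \frac{2635 - 18 \cdot 45^{2}}{\left(-4\right)^{2} + 30} = \frac{2635 - 36450}{16 + 30} = \frac{2635 - 36450}{46} = \left(-33815\right) \frac{1}{46} = - \frac{33815}{46}$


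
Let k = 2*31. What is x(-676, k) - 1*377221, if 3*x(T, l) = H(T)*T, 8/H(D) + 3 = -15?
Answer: -10182263/27 ≈ -3.7712e+5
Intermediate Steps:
k = 62
H(D) = -4/9 (H(D) = 8/(-3 - 15) = 8/(-18) = 8*(-1/18) = -4/9)
x(T, l) = -4*T/27 (x(T, l) = (-4*T/9)/3 = -4*T/27)
x(-676, k) - 1*377221 = -4/27*(-676) - 1*377221 = 2704/27 - 377221 = -10182263/27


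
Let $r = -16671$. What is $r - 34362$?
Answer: $-51033$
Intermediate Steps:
$r - 34362 = -16671 - 34362 = -51033$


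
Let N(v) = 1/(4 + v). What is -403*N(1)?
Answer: -403/5 ≈ -80.600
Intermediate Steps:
-403*N(1) = -403/(4 + 1) = -403/5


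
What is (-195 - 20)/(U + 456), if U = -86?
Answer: -43/74 ≈ -0.58108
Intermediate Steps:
(-195 - 20)/(U + 456) = (-195 - 20)/(-86 + 456) = -215/370 = -215*1/370 = -43/74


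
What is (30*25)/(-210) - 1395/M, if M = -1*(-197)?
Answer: -14690/1379 ≈ -10.653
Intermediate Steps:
M = 197
(30*25)/(-210) - 1395/M = (30*25)/(-210) - 1395/197 = 750*(-1/210) - 1395*1/197 = -25/7 - 1395/197 = -14690/1379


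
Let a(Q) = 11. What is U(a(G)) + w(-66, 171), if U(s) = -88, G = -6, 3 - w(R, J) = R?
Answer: -19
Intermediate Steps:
w(R, J) = 3 - R
U(a(G)) + w(-66, 171) = -88 + (3 - 1*(-66)) = -88 + (3 + 66) = -88 + 69 = -19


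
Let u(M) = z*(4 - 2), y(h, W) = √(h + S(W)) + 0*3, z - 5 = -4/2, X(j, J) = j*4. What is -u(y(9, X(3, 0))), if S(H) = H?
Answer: -6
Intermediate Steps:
X(j, J) = 4*j
z = 3 (z = 5 - 4/2 = 5 - 4*½ = 5 - 2 = 3)
y(h, W) = √(W + h) (y(h, W) = √(h + W) + 0*3 = √(W + h) + 0 = √(W + h))
u(M) = 6 (u(M) = 3*(4 - 2) = 3*2 = 6)
-u(y(9, X(3, 0))) = -1*6 = -6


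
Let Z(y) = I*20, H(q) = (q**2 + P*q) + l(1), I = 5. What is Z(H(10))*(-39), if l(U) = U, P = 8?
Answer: -3900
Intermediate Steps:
H(q) = 1 + q**2 + 8*q (H(q) = (q**2 + 8*q) + 1 = 1 + q**2 + 8*q)
Z(y) = 100 (Z(y) = 5*20 = 100)
Z(H(10))*(-39) = 100*(-39) = -3900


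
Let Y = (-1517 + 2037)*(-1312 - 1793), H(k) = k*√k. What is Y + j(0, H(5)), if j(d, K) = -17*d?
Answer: -1614600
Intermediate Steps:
H(k) = k^(3/2)
Y = -1614600 (Y = 520*(-3105) = -1614600)
Y + j(0, H(5)) = -1614600 - 17*0 = -1614600 + 0 = -1614600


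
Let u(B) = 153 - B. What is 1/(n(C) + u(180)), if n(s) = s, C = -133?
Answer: -1/160 ≈ -0.0062500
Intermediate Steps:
1/(n(C) + u(180)) = 1/(-133 + (153 - 1*180)) = 1/(-133 + (153 - 180)) = 1/(-133 - 27) = 1/(-160) = -1/160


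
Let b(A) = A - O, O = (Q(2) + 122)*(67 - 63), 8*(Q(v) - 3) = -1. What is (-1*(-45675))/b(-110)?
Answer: -91350/1219 ≈ -74.938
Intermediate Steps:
Q(v) = 23/8 (Q(v) = 3 + (1/8)*(-1) = 3 - 1/8 = 23/8)
O = 999/2 (O = (23/8 + 122)*(67 - 63) = (999/8)*4 = 999/2 ≈ 499.50)
b(A) = -999/2 + A (b(A) = A - 1*999/2 = A - 999/2 = -999/2 + A)
(-1*(-45675))/b(-110) = (-1*(-45675))/(-999/2 - 110) = 45675/(-1219/2) = 45675*(-2/1219) = -91350/1219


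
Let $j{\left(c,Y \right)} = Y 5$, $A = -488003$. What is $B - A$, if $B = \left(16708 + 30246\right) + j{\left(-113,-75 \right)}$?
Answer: $534582$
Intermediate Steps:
$j{\left(c,Y \right)} = 5 Y$
$B = 46579$ ($B = \left(16708 + 30246\right) + 5 \left(-75\right) = 46954 - 375 = 46579$)
$B - A = 46579 - -488003 = 46579 + 488003 = 534582$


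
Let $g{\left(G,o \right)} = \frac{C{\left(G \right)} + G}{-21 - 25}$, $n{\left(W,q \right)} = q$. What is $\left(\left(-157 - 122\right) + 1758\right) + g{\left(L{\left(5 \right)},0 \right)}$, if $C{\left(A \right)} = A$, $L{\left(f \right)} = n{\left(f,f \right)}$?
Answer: $\frac{34012}{23} \approx 1478.8$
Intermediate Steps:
$L{\left(f \right)} = f$
$g{\left(G,o \right)} = - \frac{G}{23}$ ($g{\left(G,o \right)} = \frac{G + G}{-21 - 25} = \frac{2 G}{-46} = 2 G \left(- \frac{1}{46}\right) = - \frac{G}{23}$)
$\left(\left(-157 - 122\right) + 1758\right) + g{\left(L{\left(5 \right)},0 \right)} = \left(\left(-157 - 122\right) + 1758\right) - \frac{5}{23} = \left(-279 + 1758\right) - \frac{5}{23} = 1479 - \frac{5}{23} = \frac{34012}{23}$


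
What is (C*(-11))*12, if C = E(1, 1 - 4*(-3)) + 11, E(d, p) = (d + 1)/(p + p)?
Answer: -19008/13 ≈ -1462.2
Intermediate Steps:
E(d, p) = (1 + d)/(2*p) (E(d, p) = (1 + d)/((2*p)) = (1 + d)*(1/(2*p)) = (1 + d)/(2*p))
C = 144/13 (C = (1 + 1)/(2*(1 - 4*(-3))) + 11 = (½)*2/(1 + 12) + 11 = (½)*2/13 + 11 = (½)*(1/13)*2 + 11 = 1/13 + 11 = 144/13 ≈ 11.077)
(C*(-11))*12 = ((144/13)*(-11))*12 = -1584/13*12 = -19008/13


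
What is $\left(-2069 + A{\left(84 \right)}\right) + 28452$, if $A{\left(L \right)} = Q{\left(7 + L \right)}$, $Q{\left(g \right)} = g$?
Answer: $26474$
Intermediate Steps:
$A{\left(L \right)} = 7 + L$
$\left(-2069 + A{\left(84 \right)}\right) + 28452 = \left(-2069 + \left(7 + 84\right)\right) + 28452 = \left(-2069 + 91\right) + 28452 = -1978 + 28452 = 26474$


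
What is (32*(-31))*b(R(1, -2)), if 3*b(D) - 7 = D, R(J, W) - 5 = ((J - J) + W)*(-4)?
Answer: -19840/3 ≈ -6613.3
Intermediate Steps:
R(J, W) = 5 - 4*W (R(J, W) = 5 + ((J - J) + W)*(-4) = 5 + (0 + W)*(-4) = 5 + W*(-4) = 5 - 4*W)
b(D) = 7/3 + D/3
(32*(-31))*b(R(1, -2)) = (32*(-31))*(7/3 + (5 - 4*(-2))/3) = -992*(7/3 + (5 + 8)/3) = -992*(7/3 + (1/3)*13) = -992*(7/3 + 13/3) = -992*20/3 = -19840/3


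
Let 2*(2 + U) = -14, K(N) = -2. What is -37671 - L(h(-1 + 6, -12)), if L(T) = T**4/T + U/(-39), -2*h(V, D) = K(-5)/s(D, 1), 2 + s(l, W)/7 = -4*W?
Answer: -36282819875/963144 ≈ -37671.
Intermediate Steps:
s(l, W) = -14 - 28*W (s(l, W) = -14 + 7*(-4*W) = -14 - 28*W)
U = -9 (U = -2 + (1/2)*(-14) = -2 - 7 = -9)
h(V, D) = -1/42 (h(V, D) = -(-1)/(-14 - 28*1) = -(-1)/(-14 - 28) = -(-1)/(-42) = -(-1)*(-1)/42 = -1/2*1/21 = -1/42)
L(T) = 3/13 + T**3 (L(T) = T**4/T - 9/(-39) = T**3 - 9*(-1/39) = T**3 + 3/13 = 3/13 + T**3)
-37671 - L(h(-1 + 6, -12)) = -37671 - (3/13 + (-1/42)**3) = -37671 - (3/13 - 1/74088) = -37671 - 1*222251/963144 = -37671 - 222251/963144 = -36282819875/963144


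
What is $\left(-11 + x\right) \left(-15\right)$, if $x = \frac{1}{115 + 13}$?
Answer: $\frac{21105}{128} \approx 164.88$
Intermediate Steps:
$x = \frac{1}{128} \approx 0.0078125$
$\left(-11 + x\right) \left(-15\right) = \left(-11 + \frac{1}{128}\right) \left(-15\right) = \left(- \frac{1407}{128}\right) \left(-15\right) = \frac{21105}{128}$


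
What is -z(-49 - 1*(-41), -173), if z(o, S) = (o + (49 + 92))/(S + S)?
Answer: 133/346 ≈ 0.38439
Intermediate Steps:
z(o, S) = (141 + o)/(2*S) (z(o, S) = (o + 141)/((2*S)) = (141 + o)*(1/(2*S)) = (141 + o)/(2*S))
-z(-49 - 1*(-41), -173) = -(141 + (-49 - 1*(-41)))/(2*(-173)) = -(-1)*(141 + (-49 + 41))/(2*173) = -(-1)*(141 - 8)/(2*173) = -(-1)*133/(2*173) = -1*(-133/346) = 133/346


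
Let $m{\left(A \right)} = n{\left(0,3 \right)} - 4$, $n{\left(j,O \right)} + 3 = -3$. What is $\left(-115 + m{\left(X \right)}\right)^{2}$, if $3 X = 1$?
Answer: $15625$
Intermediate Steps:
$X = \frac{1}{3}$ ($X = \frac{1}{3} \cdot 1 = \frac{1}{3} \approx 0.33333$)
$n{\left(j,O \right)} = -6$ ($n{\left(j,O \right)} = -3 - 3 = -6$)
$m{\left(A \right)} = -10$ ($m{\left(A \right)} = -6 - 4 = -10$)
$\left(-115 + m{\left(X \right)}\right)^{2} = \left(-115 - 10\right)^{2} = \left(-125\right)^{2} = 15625$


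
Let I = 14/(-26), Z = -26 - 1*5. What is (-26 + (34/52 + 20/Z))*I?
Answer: 146643/10478 ≈ 13.995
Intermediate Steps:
Z = -31 (Z = -26 - 5 = -31)
I = -7/13 (I = 14*(-1/26) = -7/13 ≈ -0.53846)
(-26 + (34/52 + 20/Z))*I = (-26 + (34/52 + 20/(-31)))*(-7/13) = (-26 + (34*(1/52) + 20*(-1/31)))*(-7/13) = (-26 + (17/26 - 20/31))*(-7/13) = (-26 + 7/806)*(-7/13) = -20949/806*(-7/13) = 146643/10478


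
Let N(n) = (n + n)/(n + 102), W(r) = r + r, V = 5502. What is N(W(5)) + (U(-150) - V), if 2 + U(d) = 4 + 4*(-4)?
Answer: -154443/28 ≈ -5515.8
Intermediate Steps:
W(r) = 2*r
N(n) = 2*n/(102 + n) (N(n) = (2*n)/(102 + n) = 2*n/(102 + n))
U(d) = -14 (U(d) = -2 + (4 + 4*(-4)) = -2 + (4 - 16) = -2 - 12 = -14)
N(W(5)) + (U(-150) - V) = 2*(2*5)/(102 + 2*5) + (-14 - 1*5502) = 2*10/(102 + 10) + (-14 - 5502) = 2*10/112 - 5516 = 2*10*(1/112) - 5516 = 5/28 - 5516 = -154443/28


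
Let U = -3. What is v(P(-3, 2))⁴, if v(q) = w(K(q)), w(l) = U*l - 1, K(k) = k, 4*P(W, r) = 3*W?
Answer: 279841/256 ≈ 1093.1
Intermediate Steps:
P(W, r) = 3*W/4 (P(W, r) = (3*W)/4 = 3*W/4)
w(l) = -1 - 3*l (w(l) = -3*l - 1 = -1 - 3*l)
v(q) = -1 - 3*q
v(P(-3, 2))⁴ = (-1 - 9*(-3)/4)⁴ = (-1 - 3*(-9/4))⁴ = (-1 + 27/4)⁴ = (23/4)⁴ = 279841/256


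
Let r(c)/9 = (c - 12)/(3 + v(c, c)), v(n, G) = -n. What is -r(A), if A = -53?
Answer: 585/56 ≈ 10.446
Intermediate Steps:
r(c) = 9*(-12 + c)/(3 - c) (r(c) = 9*((c - 12)/(3 - c)) = 9*((-12 + c)/(3 - c)) = 9*(-12 + c)/(3 - c))
-r(A) = -9*(12 - 1*(-53))/(-3 - 53) = -9*(12 + 53)/(-56) = -9*(-1)*65/56 = -1*(-585/56) = 585/56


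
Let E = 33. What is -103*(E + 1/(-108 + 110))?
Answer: -6901/2 ≈ -3450.5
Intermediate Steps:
-103*(E + 1/(-108 + 110)) = -103*(33 + 1/(-108 + 110)) = -103*(33 + 1/2) = -103*(33 + ½) = -103*67/2 = -6901/2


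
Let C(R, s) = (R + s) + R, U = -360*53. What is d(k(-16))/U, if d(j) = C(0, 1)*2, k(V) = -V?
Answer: -1/9540 ≈ -0.00010482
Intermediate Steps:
U = -19080
C(R, s) = s + 2*R
d(j) = 2 (d(j) = (1 + 2*0)*2 = (1 + 0)*2 = 1*2 = 2)
d(k(-16))/U = 2/(-19080) = 2*(-1/19080) = -1/9540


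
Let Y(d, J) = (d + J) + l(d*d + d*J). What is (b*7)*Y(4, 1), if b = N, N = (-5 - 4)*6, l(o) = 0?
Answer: -1890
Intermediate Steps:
Y(d, J) = J + d (Y(d, J) = (d + J) + 0 = (J + d) + 0 = J + d)
N = -54 (N = -9*6 = -54)
b = -54
(b*7)*Y(4, 1) = (-54*7)*(1 + 4) = -378*5 = -1890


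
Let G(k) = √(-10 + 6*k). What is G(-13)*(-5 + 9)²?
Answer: 32*I*√22 ≈ 150.09*I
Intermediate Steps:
G(-13)*(-5 + 9)² = √(-10 + 6*(-13))*(-5 + 9)² = √(-10 - 78)*4² = √(-88)*16 = (2*I*√22)*16 = 32*I*√22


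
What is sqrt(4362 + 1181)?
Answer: sqrt(5543) ≈ 74.451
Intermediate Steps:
sqrt(4362 + 1181) = sqrt(5543)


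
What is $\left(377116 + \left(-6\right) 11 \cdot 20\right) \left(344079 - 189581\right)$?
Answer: $58059730408$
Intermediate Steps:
$\left(377116 + \left(-6\right) 11 \cdot 20\right) \left(344079 - 189581\right) = \left(377116 - 1320\right) 154498 = 375796 \cdot 154498 = 58059730408$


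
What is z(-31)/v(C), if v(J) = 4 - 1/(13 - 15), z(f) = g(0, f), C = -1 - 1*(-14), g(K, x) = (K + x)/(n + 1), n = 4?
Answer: -62/45 ≈ -1.3778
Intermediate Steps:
g(K, x) = K/5 + x/5 (g(K, x) = (K + x)/(4 + 1) = (K + x)/5 = (K + x)*(⅕) = K/5 + x/5)
C = 13 (C = -1 + 14 = 13)
z(f) = f/5 (z(f) = (⅕)*0 + f/5 = 0 + f/5 = f/5)
v(J) = 9/2 (v(J) = 4 - 1/(-2) = 4 - 1*(-½) = 4 + ½ = 9/2)
z(-31)/v(C) = ((⅕)*(-31))/(9/2) = -31/5*2/9 = -62/45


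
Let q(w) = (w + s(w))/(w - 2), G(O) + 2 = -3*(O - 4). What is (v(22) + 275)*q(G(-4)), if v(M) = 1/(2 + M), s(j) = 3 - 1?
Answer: 6601/20 ≈ 330.05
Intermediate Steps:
s(j) = 2
G(O) = 10 - 3*O (G(O) = -2 - 3*(O - 4) = -2 - 3*(-4 + O) = -2 + (12 - 3*O) = 10 - 3*O)
q(w) = (2 + w)/(-2 + w) (q(w) = (w + 2)/(w - 2) = (2 + w)/(-2 + w))
(v(22) + 275)*q(G(-4)) = (1/(2 + 22) + 275)*((2 + (10 - 3*(-4)))/(-2 + (10 - 3*(-4)))) = (1/24 + 275)*((2 + (10 + 12))/(-2 + (10 + 12))) = (1/24 + 275)*((2 + 22)/(-2 + 22)) = 6601*(24/20)/24 = 6601*((1/20)*24)/24 = (6601/24)*(6/5) = 6601/20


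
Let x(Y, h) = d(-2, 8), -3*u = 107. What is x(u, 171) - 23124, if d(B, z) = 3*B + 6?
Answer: -23124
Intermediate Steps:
u = -107/3 (u = -⅓*107 = -107/3 ≈ -35.667)
d(B, z) = 6 + 3*B
x(Y, h) = 0 (x(Y, h) = 6 + 3*(-2) = 6 - 6 = 0)
x(u, 171) - 23124 = 0 - 23124 = -23124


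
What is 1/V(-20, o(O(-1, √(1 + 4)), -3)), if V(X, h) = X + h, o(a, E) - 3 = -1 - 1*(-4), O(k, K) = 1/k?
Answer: -1/14 ≈ -0.071429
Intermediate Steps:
o(a, E) = 6 (o(a, E) = 3 + (-1 - 1*(-4)) = 3 + (-1 + 4) = 3 + 3 = 6)
1/V(-20, o(O(-1, √(1 + 4)), -3)) = 1/(-20 + 6) = 1/(-14) = -1/14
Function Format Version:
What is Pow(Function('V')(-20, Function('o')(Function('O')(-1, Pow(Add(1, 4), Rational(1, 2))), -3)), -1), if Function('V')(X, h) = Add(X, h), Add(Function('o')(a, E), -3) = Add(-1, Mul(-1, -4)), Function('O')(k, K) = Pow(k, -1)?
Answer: Rational(-1, 14) ≈ -0.071429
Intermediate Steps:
Function('o')(a, E) = 6 (Function('o')(a, E) = Add(3, Add(-1, Mul(-1, -4))) = Add(3, Add(-1, 4)) = Add(3, 3) = 6)
Pow(Function('V')(-20, Function('o')(Function('O')(-1, Pow(Add(1, 4), Rational(1, 2))), -3)), -1) = Pow(Add(-20, 6), -1) = Pow(-14, -1) = Rational(-1, 14)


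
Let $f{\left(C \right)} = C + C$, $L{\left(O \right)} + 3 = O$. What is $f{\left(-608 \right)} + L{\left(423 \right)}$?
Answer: $-796$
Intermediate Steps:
$L{\left(O \right)} = -3 + O$
$f{\left(C \right)} = 2 C$
$f{\left(-608 \right)} + L{\left(423 \right)} = 2 \left(-608\right) + \left(-3 + 423\right) = -1216 + 420 = -796$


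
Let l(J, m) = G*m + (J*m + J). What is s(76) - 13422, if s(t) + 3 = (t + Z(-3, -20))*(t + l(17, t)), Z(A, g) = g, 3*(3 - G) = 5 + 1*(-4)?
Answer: 226453/3 ≈ 75484.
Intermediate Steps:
G = 8/3 (G = 3 - (5 + 1*(-4))/3 = 3 - (5 - 4)/3 = 3 - ⅓*1 = 3 - ⅓ = 8/3 ≈ 2.6667)
l(J, m) = J + 8*m/3 + J*m (l(J, m) = 8*m/3 + (J*m + J) = 8*m/3 + (J + J*m) = J + 8*m/3 + J*m)
s(t) = -3 + (-20 + t)*(17 + 62*t/3) (s(t) = -3 + (t - 20)*(t + (17 + 8*t/3 + 17*t)) = -3 + (-20 + t)*(t + (17 + 59*t/3)) = -3 + (-20 + t)*(17 + 62*t/3))
s(76) - 13422 = (-343 - 1189/3*76 + (62/3)*76²) - 13422 = (-343 - 90364/3 + (62/3)*5776) - 13422 = (-343 - 90364/3 + 358112/3) - 13422 = 266719/3 - 13422 = 226453/3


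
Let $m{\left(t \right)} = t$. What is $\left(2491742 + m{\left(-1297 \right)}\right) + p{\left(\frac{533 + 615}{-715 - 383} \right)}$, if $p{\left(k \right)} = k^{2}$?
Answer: $\frac{750622942921}{301401} \approx 2.4904 \cdot 10^{6}$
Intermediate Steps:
$\left(2491742 + m{\left(-1297 \right)}\right) + p{\left(\frac{533 + 615}{-715 - 383} \right)} = \left(2491742 - 1297\right) + \left(\frac{533 + 615}{-715 - 383}\right)^{2} = 2490445 + \left(\frac{1148}{-1098}\right)^{2} = 2490445 + \left(1148 \left(- \frac{1}{1098}\right)\right)^{2} = 2490445 + \left(- \frac{574}{549}\right)^{2} = 2490445 + \frac{329476}{301401} = \frac{750622942921}{301401}$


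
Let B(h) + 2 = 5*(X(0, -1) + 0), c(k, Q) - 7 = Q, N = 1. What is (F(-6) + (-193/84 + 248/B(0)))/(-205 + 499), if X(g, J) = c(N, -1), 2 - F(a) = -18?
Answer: 2231/24696 ≈ 0.090338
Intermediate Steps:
F(a) = 20 (F(a) = 2 - 1*(-18) = 2 + 18 = 20)
c(k, Q) = 7 + Q
X(g, J) = 6 (X(g, J) = 7 - 1 = 6)
B(h) = 28 (B(h) = -2 + 5*(6 + 0) = -2 + 5*6 = -2 + 30 = 28)
(F(-6) + (-193/84 + 248/B(0)))/(-205 + 499) = (20 + (-193/84 + 248/28))/(-205 + 499) = (20 + (-193*1/84 + 248*(1/28)))/294 = (20 + (-193/84 + 62/7))*(1/294) = (20 + 551/84)*(1/294) = (2231/84)*(1/294) = 2231/24696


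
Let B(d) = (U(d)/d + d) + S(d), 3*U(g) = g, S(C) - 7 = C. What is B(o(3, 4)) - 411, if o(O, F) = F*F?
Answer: -1115/3 ≈ -371.67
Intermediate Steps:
o(O, F) = F**2
S(C) = 7 + C
U(g) = g/3
B(d) = 22/3 + 2*d (B(d) = ((d/3)/d + d) + (7 + d) = (1/3 + d) + (7 + d) = 22/3 + 2*d)
B(o(3, 4)) - 411 = (22/3 + 2*4**2) - 411 = (22/3 + 2*16) - 411 = (22/3 + 32) - 411 = 118/3 - 411 = -1115/3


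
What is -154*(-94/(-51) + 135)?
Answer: -1074766/51 ≈ -21074.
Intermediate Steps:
-154*(-94/(-51) + 135) = -154*(-94*(-1/51) + 135) = -154*(94/51 + 135) = -154*6979/51 = -1074766/51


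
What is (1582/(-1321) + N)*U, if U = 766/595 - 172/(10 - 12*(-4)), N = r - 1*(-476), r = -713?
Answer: 9111266004/22793855 ≈ 399.72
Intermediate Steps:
N = -237 (N = -713 - 1*(-476) = -713 + 476 = -237)
U = -28956/17255 (U = 766*(1/595) - 172/(10 + 48) = 766/595 - 172/58 = 766/595 - 172*1/58 = 766/595 - 86/29 = -28956/17255 ≈ -1.6781)
(1582/(-1321) + N)*U = (1582/(-1321) - 237)*(-28956/17255) = (1582*(-1/1321) - 237)*(-28956/17255) = (-1582/1321 - 237)*(-28956/17255) = -314659/1321*(-28956/17255) = 9111266004/22793855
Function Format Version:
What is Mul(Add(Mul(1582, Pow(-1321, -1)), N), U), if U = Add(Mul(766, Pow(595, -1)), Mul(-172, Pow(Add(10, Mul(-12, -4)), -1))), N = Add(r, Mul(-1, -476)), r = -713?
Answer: Rational(9111266004, 22793855) ≈ 399.72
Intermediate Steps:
N = -237 (N = Add(-713, Mul(-1, -476)) = Add(-713, 476) = -237)
U = Rational(-28956, 17255) (U = Add(Mul(766, Rational(1, 595)), Mul(-172, Pow(Add(10, 48), -1))) = Add(Rational(766, 595), Mul(-172, Pow(58, -1))) = Add(Rational(766, 595), Mul(-172, Rational(1, 58))) = Add(Rational(766, 595), Rational(-86, 29)) = Rational(-28956, 17255) ≈ -1.6781)
Mul(Add(Mul(1582, Pow(-1321, -1)), N), U) = Mul(Add(Mul(1582, Pow(-1321, -1)), -237), Rational(-28956, 17255)) = Mul(Add(Mul(1582, Rational(-1, 1321)), -237), Rational(-28956, 17255)) = Mul(Add(Rational(-1582, 1321), -237), Rational(-28956, 17255)) = Mul(Rational(-314659, 1321), Rational(-28956, 17255)) = Rational(9111266004, 22793855)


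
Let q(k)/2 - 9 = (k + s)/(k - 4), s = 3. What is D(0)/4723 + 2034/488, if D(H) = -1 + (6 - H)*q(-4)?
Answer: 4829765/1152412 ≈ 4.1910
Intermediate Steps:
q(k) = 18 + 2*(3 + k)/(-4 + k) (q(k) = 18 + 2*((k + 3)/(k - 4)) = 18 + 2*((3 + k)/(-4 + k)) = 18 + 2*(3 + k)/(-4 + k))
D(H) = 217/2 - 73*H/4 (D(H) = -1 + (6 - H)*(2*(-33 + 10*(-4))/(-4 - 4)) = -1 + (6 - H)*(2*(-33 - 40)/(-8)) = -1 + (6 - H)*(2*(-⅛)*(-73)) = -1 + (6 - H)*(73/4) = -1 + (219/2 - 73*H/4) = 217/2 - 73*H/4)
D(0)/4723 + 2034/488 = (217/2 - 73/4*0)/4723 + 2034/488 = (217/2 + 0)*(1/4723) + 2034*(1/488) = (217/2)*(1/4723) + 1017/244 = 217/9446 + 1017/244 = 4829765/1152412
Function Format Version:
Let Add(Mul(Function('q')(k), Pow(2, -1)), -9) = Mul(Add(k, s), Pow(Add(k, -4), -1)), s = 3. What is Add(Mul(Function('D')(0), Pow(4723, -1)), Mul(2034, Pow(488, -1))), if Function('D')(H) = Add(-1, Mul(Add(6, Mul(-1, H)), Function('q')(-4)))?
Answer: Rational(4829765, 1152412) ≈ 4.1910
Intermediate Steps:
Function('q')(k) = Add(18, Mul(2, Pow(Add(-4, k), -1), Add(3, k))) (Function('q')(k) = Add(18, Mul(2, Mul(Add(k, 3), Pow(Add(k, -4), -1)))) = Add(18, Mul(2, Mul(Add(3, k), Pow(Add(-4, k), -1)))) = Add(18, Mul(2, Mul(Pow(Add(-4, k), -1), Add(3, k)))) = Add(18, Mul(2, Pow(Add(-4, k), -1), Add(3, k))))
Function('D')(H) = Add(Rational(217, 2), Mul(Rational(-73, 4), H)) (Function('D')(H) = Add(-1, Mul(Add(6, Mul(-1, H)), Mul(2, Pow(Add(-4, -4), -1), Add(-33, Mul(10, -4))))) = Add(-1, Mul(Add(6, Mul(-1, H)), Mul(2, Pow(-8, -1), Add(-33, -40)))) = Add(-1, Mul(Add(6, Mul(-1, H)), Mul(2, Rational(-1, 8), -73))) = Add(-1, Mul(Add(6, Mul(-1, H)), Rational(73, 4))) = Add(-1, Add(Rational(219, 2), Mul(Rational(-73, 4), H))) = Add(Rational(217, 2), Mul(Rational(-73, 4), H)))
Add(Mul(Function('D')(0), Pow(4723, -1)), Mul(2034, Pow(488, -1))) = Add(Mul(Add(Rational(217, 2), Mul(Rational(-73, 4), 0)), Pow(4723, -1)), Mul(2034, Pow(488, -1))) = Add(Mul(Add(Rational(217, 2), 0), Rational(1, 4723)), Mul(2034, Rational(1, 488))) = Add(Mul(Rational(217, 2), Rational(1, 4723)), Rational(1017, 244)) = Add(Rational(217, 9446), Rational(1017, 244)) = Rational(4829765, 1152412)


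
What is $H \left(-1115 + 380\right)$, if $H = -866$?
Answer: $636510$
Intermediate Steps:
$H \left(-1115 + 380\right) = - 866 \left(-1115 + 380\right) = \left(-866\right) \left(-735\right) = 636510$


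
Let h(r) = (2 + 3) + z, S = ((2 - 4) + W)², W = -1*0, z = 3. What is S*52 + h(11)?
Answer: 216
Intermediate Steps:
W = 0
S = 4 (S = ((2 - 4) + 0)² = (-2 + 0)² = (-2)² = 4)
h(r) = 8 (h(r) = (2 + 3) + 3 = 5 + 3 = 8)
S*52 + h(11) = 4*52 + 8 = 208 + 8 = 216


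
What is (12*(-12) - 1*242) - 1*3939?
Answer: -4325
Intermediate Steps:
(12*(-12) - 1*242) - 1*3939 = (-144 - 242) - 3939 = -386 - 3939 = -4325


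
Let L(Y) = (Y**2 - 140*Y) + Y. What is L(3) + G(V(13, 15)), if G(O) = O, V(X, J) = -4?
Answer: -412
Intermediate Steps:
L(Y) = Y**2 - 139*Y
L(3) + G(V(13, 15)) = 3*(-139 + 3) - 4 = 3*(-136) - 4 = -408 - 4 = -412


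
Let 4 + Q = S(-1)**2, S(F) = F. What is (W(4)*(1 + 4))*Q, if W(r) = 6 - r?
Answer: -30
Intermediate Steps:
Q = -3 (Q = -4 + (-1)**2 = -4 + 1 = -3)
(W(4)*(1 + 4))*Q = ((6 - 1*4)*(1 + 4))*(-3) = ((6 - 4)*5)*(-3) = (2*5)*(-3) = 10*(-3) = -30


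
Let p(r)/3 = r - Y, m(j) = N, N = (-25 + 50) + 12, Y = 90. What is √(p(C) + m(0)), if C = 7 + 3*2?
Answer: I*√194 ≈ 13.928*I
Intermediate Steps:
C = 13 (C = 7 + 6 = 13)
N = 37 (N = 25 + 12 = 37)
m(j) = 37
p(r) = -270 + 3*r (p(r) = 3*(r - 1*90) = 3*(r - 90) = 3*(-90 + r) = -270 + 3*r)
√(p(C) + m(0)) = √((-270 + 3*13) + 37) = √((-270 + 39) + 37) = √(-231 + 37) = √(-194) = I*√194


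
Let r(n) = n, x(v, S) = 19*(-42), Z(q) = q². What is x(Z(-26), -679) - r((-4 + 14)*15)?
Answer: -948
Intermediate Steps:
x(v, S) = -798
x(Z(-26), -679) - r((-4 + 14)*15) = -798 - (-4 + 14)*15 = -798 - 10*15 = -798 - 1*150 = -798 - 150 = -948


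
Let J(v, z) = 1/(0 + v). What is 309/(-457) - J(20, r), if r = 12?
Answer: -6637/9140 ≈ -0.72615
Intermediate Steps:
J(v, z) = 1/v
309/(-457) - J(20, r) = 309/(-457) - 1/20 = 309*(-1/457) - 1*1/20 = -309/457 - 1/20 = -6637/9140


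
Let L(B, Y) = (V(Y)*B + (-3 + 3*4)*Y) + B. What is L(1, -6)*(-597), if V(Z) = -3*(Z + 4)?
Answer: 28059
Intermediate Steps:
V(Z) = -12 - 3*Z (V(Z) = -3*(4 + Z) = -12 - 3*Z)
L(B, Y) = B + 9*Y + B*(-12 - 3*Y) (L(B, Y) = ((-12 - 3*Y)*B + (-3 + 3*4)*Y) + B = (B*(-12 - 3*Y) + (-3 + 12)*Y) + B = (B*(-12 - 3*Y) + 9*Y) + B = (9*Y + B*(-12 - 3*Y)) + B = B + 9*Y + B*(-12 - 3*Y))
L(1, -6)*(-597) = (1 + 9*(-6) - 3*1*(4 - 6))*(-597) = (1 - 54 - 3*1*(-2))*(-597) = (1 - 54 + 6)*(-597) = -47*(-597) = 28059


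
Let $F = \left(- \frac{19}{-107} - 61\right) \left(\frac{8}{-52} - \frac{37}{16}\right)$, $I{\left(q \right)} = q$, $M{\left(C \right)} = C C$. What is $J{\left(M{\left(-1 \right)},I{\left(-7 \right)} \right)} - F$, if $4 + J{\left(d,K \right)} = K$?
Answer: $- \frac{895855}{5564} \approx -161.01$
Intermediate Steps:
$M{\left(C \right)} = C^{2}$
$J{\left(d,K \right)} = -4 + K$
$F = \frac{834651}{5564}$ ($F = \left(\left(-19\right) \left(- \frac{1}{107}\right) - 61\right) \left(8 \left(- \frac{1}{52}\right) - \frac{37}{16}\right) = \left(\frac{19}{107} - 61\right) \left(- \frac{2}{13} - \frac{37}{16}\right) = \left(- \frac{6508}{107}\right) \left(- \frac{513}{208}\right) = \frac{834651}{5564} \approx 150.01$)
$J{\left(M{\left(-1 \right)},I{\left(-7 \right)} \right)} - F = \left(-4 - 7\right) - \frac{834651}{5564} = -11 - \frac{834651}{5564} = - \frac{895855}{5564}$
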